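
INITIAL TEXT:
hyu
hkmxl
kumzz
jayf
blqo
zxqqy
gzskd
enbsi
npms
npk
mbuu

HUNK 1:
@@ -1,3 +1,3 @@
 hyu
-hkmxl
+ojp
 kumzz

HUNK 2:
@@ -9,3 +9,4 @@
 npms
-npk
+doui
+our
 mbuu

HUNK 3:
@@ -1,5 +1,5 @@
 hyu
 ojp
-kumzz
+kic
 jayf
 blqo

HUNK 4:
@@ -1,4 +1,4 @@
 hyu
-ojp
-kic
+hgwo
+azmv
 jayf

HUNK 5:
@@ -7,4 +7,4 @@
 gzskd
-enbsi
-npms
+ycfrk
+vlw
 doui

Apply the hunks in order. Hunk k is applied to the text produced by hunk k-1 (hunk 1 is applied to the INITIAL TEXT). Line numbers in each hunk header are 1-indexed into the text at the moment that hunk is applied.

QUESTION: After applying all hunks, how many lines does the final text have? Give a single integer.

Answer: 12

Derivation:
Hunk 1: at line 1 remove [hkmxl] add [ojp] -> 11 lines: hyu ojp kumzz jayf blqo zxqqy gzskd enbsi npms npk mbuu
Hunk 2: at line 9 remove [npk] add [doui,our] -> 12 lines: hyu ojp kumzz jayf blqo zxqqy gzskd enbsi npms doui our mbuu
Hunk 3: at line 1 remove [kumzz] add [kic] -> 12 lines: hyu ojp kic jayf blqo zxqqy gzskd enbsi npms doui our mbuu
Hunk 4: at line 1 remove [ojp,kic] add [hgwo,azmv] -> 12 lines: hyu hgwo azmv jayf blqo zxqqy gzskd enbsi npms doui our mbuu
Hunk 5: at line 7 remove [enbsi,npms] add [ycfrk,vlw] -> 12 lines: hyu hgwo azmv jayf blqo zxqqy gzskd ycfrk vlw doui our mbuu
Final line count: 12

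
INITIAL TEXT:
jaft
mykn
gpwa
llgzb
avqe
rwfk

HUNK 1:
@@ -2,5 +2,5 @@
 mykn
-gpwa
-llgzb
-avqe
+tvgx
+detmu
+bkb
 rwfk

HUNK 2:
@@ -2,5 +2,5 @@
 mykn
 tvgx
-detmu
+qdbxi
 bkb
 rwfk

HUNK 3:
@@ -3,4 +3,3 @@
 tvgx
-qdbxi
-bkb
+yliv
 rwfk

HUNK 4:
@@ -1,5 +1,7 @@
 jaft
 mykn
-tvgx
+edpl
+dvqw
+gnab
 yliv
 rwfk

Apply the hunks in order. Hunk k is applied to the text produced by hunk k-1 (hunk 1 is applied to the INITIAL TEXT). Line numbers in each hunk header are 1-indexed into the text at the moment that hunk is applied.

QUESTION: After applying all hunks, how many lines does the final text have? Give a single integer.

Hunk 1: at line 2 remove [gpwa,llgzb,avqe] add [tvgx,detmu,bkb] -> 6 lines: jaft mykn tvgx detmu bkb rwfk
Hunk 2: at line 2 remove [detmu] add [qdbxi] -> 6 lines: jaft mykn tvgx qdbxi bkb rwfk
Hunk 3: at line 3 remove [qdbxi,bkb] add [yliv] -> 5 lines: jaft mykn tvgx yliv rwfk
Hunk 4: at line 1 remove [tvgx] add [edpl,dvqw,gnab] -> 7 lines: jaft mykn edpl dvqw gnab yliv rwfk
Final line count: 7

Answer: 7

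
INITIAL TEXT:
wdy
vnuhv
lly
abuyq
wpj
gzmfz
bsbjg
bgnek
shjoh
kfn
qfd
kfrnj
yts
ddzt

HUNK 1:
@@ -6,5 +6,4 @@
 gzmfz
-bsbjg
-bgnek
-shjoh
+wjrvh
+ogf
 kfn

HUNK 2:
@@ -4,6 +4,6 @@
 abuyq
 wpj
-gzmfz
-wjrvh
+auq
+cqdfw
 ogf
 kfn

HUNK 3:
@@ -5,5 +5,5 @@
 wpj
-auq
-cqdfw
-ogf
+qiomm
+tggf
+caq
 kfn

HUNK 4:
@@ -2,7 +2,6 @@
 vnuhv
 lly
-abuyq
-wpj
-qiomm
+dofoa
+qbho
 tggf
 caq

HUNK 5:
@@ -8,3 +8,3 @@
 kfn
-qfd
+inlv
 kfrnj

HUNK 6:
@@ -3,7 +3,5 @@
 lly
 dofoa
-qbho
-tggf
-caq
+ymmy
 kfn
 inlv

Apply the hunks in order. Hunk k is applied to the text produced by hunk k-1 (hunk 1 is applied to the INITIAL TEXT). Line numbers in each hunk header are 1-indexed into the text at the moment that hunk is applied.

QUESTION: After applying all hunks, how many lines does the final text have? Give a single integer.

Hunk 1: at line 6 remove [bsbjg,bgnek,shjoh] add [wjrvh,ogf] -> 13 lines: wdy vnuhv lly abuyq wpj gzmfz wjrvh ogf kfn qfd kfrnj yts ddzt
Hunk 2: at line 4 remove [gzmfz,wjrvh] add [auq,cqdfw] -> 13 lines: wdy vnuhv lly abuyq wpj auq cqdfw ogf kfn qfd kfrnj yts ddzt
Hunk 3: at line 5 remove [auq,cqdfw,ogf] add [qiomm,tggf,caq] -> 13 lines: wdy vnuhv lly abuyq wpj qiomm tggf caq kfn qfd kfrnj yts ddzt
Hunk 4: at line 2 remove [abuyq,wpj,qiomm] add [dofoa,qbho] -> 12 lines: wdy vnuhv lly dofoa qbho tggf caq kfn qfd kfrnj yts ddzt
Hunk 5: at line 8 remove [qfd] add [inlv] -> 12 lines: wdy vnuhv lly dofoa qbho tggf caq kfn inlv kfrnj yts ddzt
Hunk 6: at line 3 remove [qbho,tggf,caq] add [ymmy] -> 10 lines: wdy vnuhv lly dofoa ymmy kfn inlv kfrnj yts ddzt
Final line count: 10

Answer: 10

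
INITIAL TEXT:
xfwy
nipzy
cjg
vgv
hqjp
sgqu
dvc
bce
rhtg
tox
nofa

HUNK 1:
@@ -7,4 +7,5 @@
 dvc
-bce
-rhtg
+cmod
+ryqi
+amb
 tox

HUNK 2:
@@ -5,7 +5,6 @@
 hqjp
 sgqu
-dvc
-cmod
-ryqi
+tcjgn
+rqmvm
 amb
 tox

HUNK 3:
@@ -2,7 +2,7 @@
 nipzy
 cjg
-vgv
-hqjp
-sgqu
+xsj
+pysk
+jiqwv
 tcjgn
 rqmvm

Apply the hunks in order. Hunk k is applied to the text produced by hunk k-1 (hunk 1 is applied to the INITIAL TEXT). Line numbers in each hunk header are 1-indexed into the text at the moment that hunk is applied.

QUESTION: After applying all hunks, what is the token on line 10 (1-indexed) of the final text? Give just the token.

Hunk 1: at line 7 remove [bce,rhtg] add [cmod,ryqi,amb] -> 12 lines: xfwy nipzy cjg vgv hqjp sgqu dvc cmod ryqi amb tox nofa
Hunk 2: at line 5 remove [dvc,cmod,ryqi] add [tcjgn,rqmvm] -> 11 lines: xfwy nipzy cjg vgv hqjp sgqu tcjgn rqmvm amb tox nofa
Hunk 3: at line 2 remove [vgv,hqjp,sgqu] add [xsj,pysk,jiqwv] -> 11 lines: xfwy nipzy cjg xsj pysk jiqwv tcjgn rqmvm amb tox nofa
Final line 10: tox

Answer: tox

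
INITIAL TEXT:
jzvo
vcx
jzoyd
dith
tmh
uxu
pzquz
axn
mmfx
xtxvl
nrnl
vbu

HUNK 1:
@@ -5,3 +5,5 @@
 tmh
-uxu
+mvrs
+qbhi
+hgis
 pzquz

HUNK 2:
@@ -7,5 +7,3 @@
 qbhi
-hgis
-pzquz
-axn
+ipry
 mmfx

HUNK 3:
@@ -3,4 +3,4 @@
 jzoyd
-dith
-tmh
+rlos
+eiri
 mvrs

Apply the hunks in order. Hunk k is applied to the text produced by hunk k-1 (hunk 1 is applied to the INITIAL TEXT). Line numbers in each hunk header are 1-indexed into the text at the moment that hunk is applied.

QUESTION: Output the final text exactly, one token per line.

Hunk 1: at line 5 remove [uxu] add [mvrs,qbhi,hgis] -> 14 lines: jzvo vcx jzoyd dith tmh mvrs qbhi hgis pzquz axn mmfx xtxvl nrnl vbu
Hunk 2: at line 7 remove [hgis,pzquz,axn] add [ipry] -> 12 lines: jzvo vcx jzoyd dith tmh mvrs qbhi ipry mmfx xtxvl nrnl vbu
Hunk 3: at line 3 remove [dith,tmh] add [rlos,eiri] -> 12 lines: jzvo vcx jzoyd rlos eiri mvrs qbhi ipry mmfx xtxvl nrnl vbu

Answer: jzvo
vcx
jzoyd
rlos
eiri
mvrs
qbhi
ipry
mmfx
xtxvl
nrnl
vbu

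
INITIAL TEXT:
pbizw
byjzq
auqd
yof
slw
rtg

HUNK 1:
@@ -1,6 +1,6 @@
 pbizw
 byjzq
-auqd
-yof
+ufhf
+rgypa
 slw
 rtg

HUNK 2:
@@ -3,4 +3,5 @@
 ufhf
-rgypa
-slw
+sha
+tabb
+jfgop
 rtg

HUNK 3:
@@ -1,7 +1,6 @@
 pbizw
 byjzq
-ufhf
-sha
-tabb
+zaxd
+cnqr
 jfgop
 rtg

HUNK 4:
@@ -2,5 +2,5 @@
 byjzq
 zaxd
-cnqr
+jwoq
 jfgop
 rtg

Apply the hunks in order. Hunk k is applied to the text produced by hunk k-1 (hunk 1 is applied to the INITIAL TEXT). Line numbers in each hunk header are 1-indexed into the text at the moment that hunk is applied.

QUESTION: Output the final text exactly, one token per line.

Hunk 1: at line 1 remove [auqd,yof] add [ufhf,rgypa] -> 6 lines: pbizw byjzq ufhf rgypa slw rtg
Hunk 2: at line 3 remove [rgypa,slw] add [sha,tabb,jfgop] -> 7 lines: pbizw byjzq ufhf sha tabb jfgop rtg
Hunk 3: at line 1 remove [ufhf,sha,tabb] add [zaxd,cnqr] -> 6 lines: pbizw byjzq zaxd cnqr jfgop rtg
Hunk 4: at line 2 remove [cnqr] add [jwoq] -> 6 lines: pbizw byjzq zaxd jwoq jfgop rtg

Answer: pbizw
byjzq
zaxd
jwoq
jfgop
rtg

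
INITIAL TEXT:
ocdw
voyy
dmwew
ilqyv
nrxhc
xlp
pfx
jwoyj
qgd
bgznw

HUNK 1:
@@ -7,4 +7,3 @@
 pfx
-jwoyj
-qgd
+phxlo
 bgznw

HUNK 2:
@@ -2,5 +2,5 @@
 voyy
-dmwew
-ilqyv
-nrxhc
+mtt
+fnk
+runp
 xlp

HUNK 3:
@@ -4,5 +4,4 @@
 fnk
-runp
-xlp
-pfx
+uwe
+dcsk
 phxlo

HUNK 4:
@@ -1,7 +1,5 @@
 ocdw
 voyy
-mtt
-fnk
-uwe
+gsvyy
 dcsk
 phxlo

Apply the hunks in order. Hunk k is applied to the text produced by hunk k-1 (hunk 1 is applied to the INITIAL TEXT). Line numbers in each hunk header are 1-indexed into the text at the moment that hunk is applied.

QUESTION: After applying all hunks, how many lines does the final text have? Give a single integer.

Answer: 6

Derivation:
Hunk 1: at line 7 remove [jwoyj,qgd] add [phxlo] -> 9 lines: ocdw voyy dmwew ilqyv nrxhc xlp pfx phxlo bgznw
Hunk 2: at line 2 remove [dmwew,ilqyv,nrxhc] add [mtt,fnk,runp] -> 9 lines: ocdw voyy mtt fnk runp xlp pfx phxlo bgznw
Hunk 3: at line 4 remove [runp,xlp,pfx] add [uwe,dcsk] -> 8 lines: ocdw voyy mtt fnk uwe dcsk phxlo bgznw
Hunk 4: at line 1 remove [mtt,fnk,uwe] add [gsvyy] -> 6 lines: ocdw voyy gsvyy dcsk phxlo bgznw
Final line count: 6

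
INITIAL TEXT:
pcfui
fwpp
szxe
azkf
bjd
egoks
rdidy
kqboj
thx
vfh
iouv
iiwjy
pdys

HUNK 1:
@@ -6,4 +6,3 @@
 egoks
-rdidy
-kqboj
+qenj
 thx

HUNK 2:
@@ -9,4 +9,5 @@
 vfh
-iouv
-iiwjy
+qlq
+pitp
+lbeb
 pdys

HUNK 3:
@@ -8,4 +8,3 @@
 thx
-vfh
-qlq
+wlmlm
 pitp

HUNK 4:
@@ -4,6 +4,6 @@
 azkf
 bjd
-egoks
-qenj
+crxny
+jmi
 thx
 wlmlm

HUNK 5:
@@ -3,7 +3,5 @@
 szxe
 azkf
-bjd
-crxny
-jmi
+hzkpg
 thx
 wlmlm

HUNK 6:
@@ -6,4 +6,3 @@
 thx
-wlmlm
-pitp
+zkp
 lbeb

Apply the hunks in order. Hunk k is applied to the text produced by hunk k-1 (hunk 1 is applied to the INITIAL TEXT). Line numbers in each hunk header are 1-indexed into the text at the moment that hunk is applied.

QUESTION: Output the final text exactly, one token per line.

Answer: pcfui
fwpp
szxe
azkf
hzkpg
thx
zkp
lbeb
pdys

Derivation:
Hunk 1: at line 6 remove [rdidy,kqboj] add [qenj] -> 12 lines: pcfui fwpp szxe azkf bjd egoks qenj thx vfh iouv iiwjy pdys
Hunk 2: at line 9 remove [iouv,iiwjy] add [qlq,pitp,lbeb] -> 13 lines: pcfui fwpp szxe azkf bjd egoks qenj thx vfh qlq pitp lbeb pdys
Hunk 3: at line 8 remove [vfh,qlq] add [wlmlm] -> 12 lines: pcfui fwpp szxe azkf bjd egoks qenj thx wlmlm pitp lbeb pdys
Hunk 4: at line 4 remove [egoks,qenj] add [crxny,jmi] -> 12 lines: pcfui fwpp szxe azkf bjd crxny jmi thx wlmlm pitp lbeb pdys
Hunk 5: at line 3 remove [bjd,crxny,jmi] add [hzkpg] -> 10 lines: pcfui fwpp szxe azkf hzkpg thx wlmlm pitp lbeb pdys
Hunk 6: at line 6 remove [wlmlm,pitp] add [zkp] -> 9 lines: pcfui fwpp szxe azkf hzkpg thx zkp lbeb pdys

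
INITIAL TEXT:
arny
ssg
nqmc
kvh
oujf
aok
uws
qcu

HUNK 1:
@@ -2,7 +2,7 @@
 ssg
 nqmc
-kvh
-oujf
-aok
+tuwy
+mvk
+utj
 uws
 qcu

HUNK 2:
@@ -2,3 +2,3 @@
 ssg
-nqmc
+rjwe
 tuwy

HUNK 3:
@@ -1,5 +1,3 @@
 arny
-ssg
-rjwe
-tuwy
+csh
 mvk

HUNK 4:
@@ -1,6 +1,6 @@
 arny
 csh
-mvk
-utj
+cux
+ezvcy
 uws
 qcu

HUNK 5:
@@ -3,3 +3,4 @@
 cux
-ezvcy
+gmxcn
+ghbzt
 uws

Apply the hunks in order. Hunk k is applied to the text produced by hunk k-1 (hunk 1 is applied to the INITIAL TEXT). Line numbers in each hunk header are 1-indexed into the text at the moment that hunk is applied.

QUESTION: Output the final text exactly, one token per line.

Answer: arny
csh
cux
gmxcn
ghbzt
uws
qcu

Derivation:
Hunk 1: at line 2 remove [kvh,oujf,aok] add [tuwy,mvk,utj] -> 8 lines: arny ssg nqmc tuwy mvk utj uws qcu
Hunk 2: at line 2 remove [nqmc] add [rjwe] -> 8 lines: arny ssg rjwe tuwy mvk utj uws qcu
Hunk 3: at line 1 remove [ssg,rjwe,tuwy] add [csh] -> 6 lines: arny csh mvk utj uws qcu
Hunk 4: at line 1 remove [mvk,utj] add [cux,ezvcy] -> 6 lines: arny csh cux ezvcy uws qcu
Hunk 5: at line 3 remove [ezvcy] add [gmxcn,ghbzt] -> 7 lines: arny csh cux gmxcn ghbzt uws qcu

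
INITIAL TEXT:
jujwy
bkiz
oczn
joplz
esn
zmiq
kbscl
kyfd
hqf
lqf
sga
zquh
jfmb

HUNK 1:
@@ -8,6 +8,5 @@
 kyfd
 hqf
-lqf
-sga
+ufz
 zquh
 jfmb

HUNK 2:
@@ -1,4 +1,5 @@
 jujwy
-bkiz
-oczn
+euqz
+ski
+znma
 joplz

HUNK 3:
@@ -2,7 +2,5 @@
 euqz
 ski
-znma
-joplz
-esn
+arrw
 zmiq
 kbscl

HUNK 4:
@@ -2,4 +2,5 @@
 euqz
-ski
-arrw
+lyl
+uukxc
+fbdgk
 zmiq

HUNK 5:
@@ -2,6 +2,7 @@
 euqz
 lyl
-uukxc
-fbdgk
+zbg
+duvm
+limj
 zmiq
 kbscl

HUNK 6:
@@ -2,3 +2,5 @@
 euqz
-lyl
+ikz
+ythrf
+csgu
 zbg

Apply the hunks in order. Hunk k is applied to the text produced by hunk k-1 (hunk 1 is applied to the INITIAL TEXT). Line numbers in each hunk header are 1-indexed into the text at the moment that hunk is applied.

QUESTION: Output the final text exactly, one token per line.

Hunk 1: at line 8 remove [lqf,sga] add [ufz] -> 12 lines: jujwy bkiz oczn joplz esn zmiq kbscl kyfd hqf ufz zquh jfmb
Hunk 2: at line 1 remove [bkiz,oczn] add [euqz,ski,znma] -> 13 lines: jujwy euqz ski znma joplz esn zmiq kbscl kyfd hqf ufz zquh jfmb
Hunk 3: at line 2 remove [znma,joplz,esn] add [arrw] -> 11 lines: jujwy euqz ski arrw zmiq kbscl kyfd hqf ufz zquh jfmb
Hunk 4: at line 2 remove [ski,arrw] add [lyl,uukxc,fbdgk] -> 12 lines: jujwy euqz lyl uukxc fbdgk zmiq kbscl kyfd hqf ufz zquh jfmb
Hunk 5: at line 2 remove [uukxc,fbdgk] add [zbg,duvm,limj] -> 13 lines: jujwy euqz lyl zbg duvm limj zmiq kbscl kyfd hqf ufz zquh jfmb
Hunk 6: at line 2 remove [lyl] add [ikz,ythrf,csgu] -> 15 lines: jujwy euqz ikz ythrf csgu zbg duvm limj zmiq kbscl kyfd hqf ufz zquh jfmb

Answer: jujwy
euqz
ikz
ythrf
csgu
zbg
duvm
limj
zmiq
kbscl
kyfd
hqf
ufz
zquh
jfmb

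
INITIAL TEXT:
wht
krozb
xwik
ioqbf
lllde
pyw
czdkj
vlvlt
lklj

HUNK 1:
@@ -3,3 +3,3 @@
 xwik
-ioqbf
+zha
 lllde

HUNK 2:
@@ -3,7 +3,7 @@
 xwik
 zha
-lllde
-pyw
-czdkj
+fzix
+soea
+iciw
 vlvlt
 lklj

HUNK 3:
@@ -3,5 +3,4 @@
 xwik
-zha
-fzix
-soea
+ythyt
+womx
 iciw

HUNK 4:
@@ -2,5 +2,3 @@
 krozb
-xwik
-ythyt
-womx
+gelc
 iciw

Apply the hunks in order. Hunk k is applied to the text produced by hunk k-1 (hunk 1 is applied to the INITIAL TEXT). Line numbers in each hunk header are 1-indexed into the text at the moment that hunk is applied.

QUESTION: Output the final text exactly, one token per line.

Hunk 1: at line 3 remove [ioqbf] add [zha] -> 9 lines: wht krozb xwik zha lllde pyw czdkj vlvlt lklj
Hunk 2: at line 3 remove [lllde,pyw,czdkj] add [fzix,soea,iciw] -> 9 lines: wht krozb xwik zha fzix soea iciw vlvlt lklj
Hunk 3: at line 3 remove [zha,fzix,soea] add [ythyt,womx] -> 8 lines: wht krozb xwik ythyt womx iciw vlvlt lklj
Hunk 4: at line 2 remove [xwik,ythyt,womx] add [gelc] -> 6 lines: wht krozb gelc iciw vlvlt lklj

Answer: wht
krozb
gelc
iciw
vlvlt
lklj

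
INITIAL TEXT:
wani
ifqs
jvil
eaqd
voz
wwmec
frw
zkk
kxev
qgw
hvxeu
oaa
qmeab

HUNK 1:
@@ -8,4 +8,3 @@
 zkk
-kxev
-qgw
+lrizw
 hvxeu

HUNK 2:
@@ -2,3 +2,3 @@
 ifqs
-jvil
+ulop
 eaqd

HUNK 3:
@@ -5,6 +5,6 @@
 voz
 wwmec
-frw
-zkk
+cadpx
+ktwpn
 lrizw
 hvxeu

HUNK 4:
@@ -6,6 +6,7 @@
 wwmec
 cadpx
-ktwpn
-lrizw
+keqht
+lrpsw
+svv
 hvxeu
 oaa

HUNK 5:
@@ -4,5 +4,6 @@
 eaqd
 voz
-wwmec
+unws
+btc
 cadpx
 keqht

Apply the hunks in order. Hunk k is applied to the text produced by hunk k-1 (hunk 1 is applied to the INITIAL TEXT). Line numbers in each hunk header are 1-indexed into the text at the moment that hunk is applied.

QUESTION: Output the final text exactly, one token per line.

Answer: wani
ifqs
ulop
eaqd
voz
unws
btc
cadpx
keqht
lrpsw
svv
hvxeu
oaa
qmeab

Derivation:
Hunk 1: at line 8 remove [kxev,qgw] add [lrizw] -> 12 lines: wani ifqs jvil eaqd voz wwmec frw zkk lrizw hvxeu oaa qmeab
Hunk 2: at line 2 remove [jvil] add [ulop] -> 12 lines: wani ifqs ulop eaqd voz wwmec frw zkk lrizw hvxeu oaa qmeab
Hunk 3: at line 5 remove [frw,zkk] add [cadpx,ktwpn] -> 12 lines: wani ifqs ulop eaqd voz wwmec cadpx ktwpn lrizw hvxeu oaa qmeab
Hunk 4: at line 6 remove [ktwpn,lrizw] add [keqht,lrpsw,svv] -> 13 lines: wani ifqs ulop eaqd voz wwmec cadpx keqht lrpsw svv hvxeu oaa qmeab
Hunk 5: at line 4 remove [wwmec] add [unws,btc] -> 14 lines: wani ifqs ulop eaqd voz unws btc cadpx keqht lrpsw svv hvxeu oaa qmeab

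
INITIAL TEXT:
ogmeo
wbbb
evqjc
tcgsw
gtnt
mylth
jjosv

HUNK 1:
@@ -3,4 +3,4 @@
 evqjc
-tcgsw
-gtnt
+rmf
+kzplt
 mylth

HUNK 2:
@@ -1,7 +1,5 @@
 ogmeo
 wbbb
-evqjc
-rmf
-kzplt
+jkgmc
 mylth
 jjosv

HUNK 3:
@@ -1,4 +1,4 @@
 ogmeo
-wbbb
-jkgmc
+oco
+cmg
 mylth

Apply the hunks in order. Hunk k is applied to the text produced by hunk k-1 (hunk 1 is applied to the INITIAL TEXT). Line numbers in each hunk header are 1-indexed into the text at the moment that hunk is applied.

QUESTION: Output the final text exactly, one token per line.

Hunk 1: at line 3 remove [tcgsw,gtnt] add [rmf,kzplt] -> 7 lines: ogmeo wbbb evqjc rmf kzplt mylth jjosv
Hunk 2: at line 1 remove [evqjc,rmf,kzplt] add [jkgmc] -> 5 lines: ogmeo wbbb jkgmc mylth jjosv
Hunk 3: at line 1 remove [wbbb,jkgmc] add [oco,cmg] -> 5 lines: ogmeo oco cmg mylth jjosv

Answer: ogmeo
oco
cmg
mylth
jjosv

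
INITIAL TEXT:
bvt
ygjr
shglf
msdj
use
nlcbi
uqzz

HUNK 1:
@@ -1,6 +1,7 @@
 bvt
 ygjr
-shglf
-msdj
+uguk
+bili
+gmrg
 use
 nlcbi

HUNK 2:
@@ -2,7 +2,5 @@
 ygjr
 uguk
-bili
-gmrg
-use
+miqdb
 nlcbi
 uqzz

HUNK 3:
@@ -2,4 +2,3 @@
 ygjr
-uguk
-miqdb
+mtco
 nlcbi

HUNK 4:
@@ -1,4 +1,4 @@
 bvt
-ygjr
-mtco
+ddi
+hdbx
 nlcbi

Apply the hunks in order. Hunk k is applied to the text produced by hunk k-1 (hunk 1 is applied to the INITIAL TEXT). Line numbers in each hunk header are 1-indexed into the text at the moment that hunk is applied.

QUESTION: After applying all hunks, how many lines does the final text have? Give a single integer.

Answer: 5

Derivation:
Hunk 1: at line 1 remove [shglf,msdj] add [uguk,bili,gmrg] -> 8 lines: bvt ygjr uguk bili gmrg use nlcbi uqzz
Hunk 2: at line 2 remove [bili,gmrg,use] add [miqdb] -> 6 lines: bvt ygjr uguk miqdb nlcbi uqzz
Hunk 3: at line 2 remove [uguk,miqdb] add [mtco] -> 5 lines: bvt ygjr mtco nlcbi uqzz
Hunk 4: at line 1 remove [ygjr,mtco] add [ddi,hdbx] -> 5 lines: bvt ddi hdbx nlcbi uqzz
Final line count: 5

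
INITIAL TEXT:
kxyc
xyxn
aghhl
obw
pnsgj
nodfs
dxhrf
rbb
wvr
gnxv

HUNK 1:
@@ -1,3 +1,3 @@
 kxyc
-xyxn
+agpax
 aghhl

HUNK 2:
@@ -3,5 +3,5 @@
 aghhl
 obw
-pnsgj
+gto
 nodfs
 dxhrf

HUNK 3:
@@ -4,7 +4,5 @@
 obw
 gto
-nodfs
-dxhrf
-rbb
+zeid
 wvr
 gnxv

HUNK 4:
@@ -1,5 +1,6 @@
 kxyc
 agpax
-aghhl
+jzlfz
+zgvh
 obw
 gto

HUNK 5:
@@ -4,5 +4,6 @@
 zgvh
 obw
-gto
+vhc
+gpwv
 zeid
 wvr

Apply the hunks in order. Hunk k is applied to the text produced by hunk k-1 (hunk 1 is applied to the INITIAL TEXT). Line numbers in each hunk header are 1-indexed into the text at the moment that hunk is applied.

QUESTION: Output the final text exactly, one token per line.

Answer: kxyc
agpax
jzlfz
zgvh
obw
vhc
gpwv
zeid
wvr
gnxv

Derivation:
Hunk 1: at line 1 remove [xyxn] add [agpax] -> 10 lines: kxyc agpax aghhl obw pnsgj nodfs dxhrf rbb wvr gnxv
Hunk 2: at line 3 remove [pnsgj] add [gto] -> 10 lines: kxyc agpax aghhl obw gto nodfs dxhrf rbb wvr gnxv
Hunk 3: at line 4 remove [nodfs,dxhrf,rbb] add [zeid] -> 8 lines: kxyc agpax aghhl obw gto zeid wvr gnxv
Hunk 4: at line 1 remove [aghhl] add [jzlfz,zgvh] -> 9 lines: kxyc agpax jzlfz zgvh obw gto zeid wvr gnxv
Hunk 5: at line 4 remove [gto] add [vhc,gpwv] -> 10 lines: kxyc agpax jzlfz zgvh obw vhc gpwv zeid wvr gnxv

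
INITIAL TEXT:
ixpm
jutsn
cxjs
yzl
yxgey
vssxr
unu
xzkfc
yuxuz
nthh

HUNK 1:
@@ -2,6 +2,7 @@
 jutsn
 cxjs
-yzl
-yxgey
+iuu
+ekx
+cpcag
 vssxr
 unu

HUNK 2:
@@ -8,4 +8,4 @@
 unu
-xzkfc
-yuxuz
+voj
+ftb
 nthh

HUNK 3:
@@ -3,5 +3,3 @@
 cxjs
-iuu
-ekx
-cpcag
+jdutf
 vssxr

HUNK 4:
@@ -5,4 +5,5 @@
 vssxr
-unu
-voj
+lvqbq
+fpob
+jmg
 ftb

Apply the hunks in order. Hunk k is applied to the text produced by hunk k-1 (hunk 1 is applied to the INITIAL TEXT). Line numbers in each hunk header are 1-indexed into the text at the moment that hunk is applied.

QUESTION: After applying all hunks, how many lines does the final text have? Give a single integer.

Hunk 1: at line 2 remove [yzl,yxgey] add [iuu,ekx,cpcag] -> 11 lines: ixpm jutsn cxjs iuu ekx cpcag vssxr unu xzkfc yuxuz nthh
Hunk 2: at line 8 remove [xzkfc,yuxuz] add [voj,ftb] -> 11 lines: ixpm jutsn cxjs iuu ekx cpcag vssxr unu voj ftb nthh
Hunk 3: at line 3 remove [iuu,ekx,cpcag] add [jdutf] -> 9 lines: ixpm jutsn cxjs jdutf vssxr unu voj ftb nthh
Hunk 4: at line 5 remove [unu,voj] add [lvqbq,fpob,jmg] -> 10 lines: ixpm jutsn cxjs jdutf vssxr lvqbq fpob jmg ftb nthh
Final line count: 10

Answer: 10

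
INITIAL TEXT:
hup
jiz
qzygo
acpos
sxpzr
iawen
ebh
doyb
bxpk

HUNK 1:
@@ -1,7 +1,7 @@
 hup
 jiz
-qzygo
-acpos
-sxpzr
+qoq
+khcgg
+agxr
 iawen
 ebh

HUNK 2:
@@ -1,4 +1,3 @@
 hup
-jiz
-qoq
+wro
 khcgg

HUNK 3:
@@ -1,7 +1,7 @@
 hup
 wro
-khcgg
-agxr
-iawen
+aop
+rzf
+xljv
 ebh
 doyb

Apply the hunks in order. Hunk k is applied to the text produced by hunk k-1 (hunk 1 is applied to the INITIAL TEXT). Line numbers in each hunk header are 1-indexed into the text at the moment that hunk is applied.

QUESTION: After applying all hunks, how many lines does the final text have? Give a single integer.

Hunk 1: at line 1 remove [qzygo,acpos,sxpzr] add [qoq,khcgg,agxr] -> 9 lines: hup jiz qoq khcgg agxr iawen ebh doyb bxpk
Hunk 2: at line 1 remove [jiz,qoq] add [wro] -> 8 lines: hup wro khcgg agxr iawen ebh doyb bxpk
Hunk 3: at line 1 remove [khcgg,agxr,iawen] add [aop,rzf,xljv] -> 8 lines: hup wro aop rzf xljv ebh doyb bxpk
Final line count: 8

Answer: 8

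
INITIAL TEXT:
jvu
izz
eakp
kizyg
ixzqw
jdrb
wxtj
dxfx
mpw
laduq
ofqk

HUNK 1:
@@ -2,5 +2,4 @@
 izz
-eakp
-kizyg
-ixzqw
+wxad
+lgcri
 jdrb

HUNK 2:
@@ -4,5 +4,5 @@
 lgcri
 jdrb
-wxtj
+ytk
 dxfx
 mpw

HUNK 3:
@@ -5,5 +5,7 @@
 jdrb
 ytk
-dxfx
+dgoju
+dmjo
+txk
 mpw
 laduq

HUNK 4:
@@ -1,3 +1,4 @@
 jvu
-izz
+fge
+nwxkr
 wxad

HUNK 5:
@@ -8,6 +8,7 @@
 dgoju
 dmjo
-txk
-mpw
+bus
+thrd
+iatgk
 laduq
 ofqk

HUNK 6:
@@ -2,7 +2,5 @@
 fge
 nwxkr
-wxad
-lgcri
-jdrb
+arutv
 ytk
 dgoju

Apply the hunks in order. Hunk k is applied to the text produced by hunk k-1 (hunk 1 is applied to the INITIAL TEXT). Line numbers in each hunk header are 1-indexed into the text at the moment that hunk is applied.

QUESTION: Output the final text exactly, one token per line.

Hunk 1: at line 2 remove [eakp,kizyg,ixzqw] add [wxad,lgcri] -> 10 lines: jvu izz wxad lgcri jdrb wxtj dxfx mpw laduq ofqk
Hunk 2: at line 4 remove [wxtj] add [ytk] -> 10 lines: jvu izz wxad lgcri jdrb ytk dxfx mpw laduq ofqk
Hunk 3: at line 5 remove [dxfx] add [dgoju,dmjo,txk] -> 12 lines: jvu izz wxad lgcri jdrb ytk dgoju dmjo txk mpw laduq ofqk
Hunk 4: at line 1 remove [izz] add [fge,nwxkr] -> 13 lines: jvu fge nwxkr wxad lgcri jdrb ytk dgoju dmjo txk mpw laduq ofqk
Hunk 5: at line 8 remove [txk,mpw] add [bus,thrd,iatgk] -> 14 lines: jvu fge nwxkr wxad lgcri jdrb ytk dgoju dmjo bus thrd iatgk laduq ofqk
Hunk 6: at line 2 remove [wxad,lgcri,jdrb] add [arutv] -> 12 lines: jvu fge nwxkr arutv ytk dgoju dmjo bus thrd iatgk laduq ofqk

Answer: jvu
fge
nwxkr
arutv
ytk
dgoju
dmjo
bus
thrd
iatgk
laduq
ofqk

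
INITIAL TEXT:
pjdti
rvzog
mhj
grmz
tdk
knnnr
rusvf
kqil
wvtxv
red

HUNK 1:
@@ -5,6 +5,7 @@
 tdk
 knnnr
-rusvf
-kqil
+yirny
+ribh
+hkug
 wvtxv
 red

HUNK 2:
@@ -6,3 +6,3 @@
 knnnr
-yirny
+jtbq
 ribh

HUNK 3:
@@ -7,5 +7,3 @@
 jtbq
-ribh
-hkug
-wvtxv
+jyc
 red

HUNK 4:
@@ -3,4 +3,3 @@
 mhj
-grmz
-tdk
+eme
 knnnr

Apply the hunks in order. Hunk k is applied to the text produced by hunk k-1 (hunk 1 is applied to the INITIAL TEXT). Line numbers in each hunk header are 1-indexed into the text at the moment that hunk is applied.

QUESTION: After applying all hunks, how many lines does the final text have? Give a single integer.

Hunk 1: at line 5 remove [rusvf,kqil] add [yirny,ribh,hkug] -> 11 lines: pjdti rvzog mhj grmz tdk knnnr yirny ribh hkug wvtxv red
Hunk 2: at line 6 remove [yirny] add [jtbq] -> 11 lines: pjdti rvzog mhj grmz tdk knnnr jtbq ribh hkug wvtxv red
Hunk 3: at line 7 remove [ribh,hkug,wvtxv] add [jyc] -> 9 lines: pjdti rvzog mhj grmz tdk knnnr jtbq jyc red
Hunk 4: at line 3 remove [grmz,tdk] add [eme] -> 8 lines: pjdti rvzog mhj eme knnnr jtbq jyc red
Final line count: 8

Answer: 8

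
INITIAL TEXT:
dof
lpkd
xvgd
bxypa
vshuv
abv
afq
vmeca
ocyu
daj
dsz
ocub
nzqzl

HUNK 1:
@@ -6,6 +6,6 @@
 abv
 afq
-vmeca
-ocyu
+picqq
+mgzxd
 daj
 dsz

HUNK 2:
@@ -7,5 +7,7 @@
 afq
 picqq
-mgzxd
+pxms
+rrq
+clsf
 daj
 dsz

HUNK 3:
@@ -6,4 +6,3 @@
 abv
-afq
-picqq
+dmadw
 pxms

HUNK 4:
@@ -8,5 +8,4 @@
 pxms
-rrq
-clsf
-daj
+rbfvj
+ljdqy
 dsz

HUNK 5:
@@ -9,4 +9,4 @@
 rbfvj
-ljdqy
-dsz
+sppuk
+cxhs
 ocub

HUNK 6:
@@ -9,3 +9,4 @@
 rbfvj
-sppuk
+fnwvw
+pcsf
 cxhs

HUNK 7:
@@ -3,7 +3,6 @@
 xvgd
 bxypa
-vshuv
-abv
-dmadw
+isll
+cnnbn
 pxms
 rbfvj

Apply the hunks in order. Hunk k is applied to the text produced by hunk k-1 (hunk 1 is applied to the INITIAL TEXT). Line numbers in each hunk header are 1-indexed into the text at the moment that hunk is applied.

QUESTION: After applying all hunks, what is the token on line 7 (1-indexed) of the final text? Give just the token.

Hunk 1: at line 6 remove [vmeca,ocyu] add [picqq,mgzxd] -> 13 lines: dof lpkd xvgd bxypa vshuv abv afq picqq mgzxd daj dsz ocub nzqzl
Hunk 2: at line 7 remove [mgzxd] add [pxms,rrq,clsf] -> 15 lines: dof lpkd xvgd bxypa vshuv abv afq picqq pxms rrq clsf daj dsz ocub nzqzl
Hunk 3: at line 6 remove [afq,picqq] add [dmadw] -> 14 lines: dof lpkd xvgd bxypa vshuv abv dmadw pxms rrq clsf daj dsz ocub nzqzl
Hunk 4: at line 8 remove [rrq,clsf,daj] add [rbfvj,ljdqy] -> 13 lines: dof lpkd xvgd bxypa vshuv abv dmadw pxms rbfvj ljdqy dsz ocub nzqzl
Hunk 5: at line 9 remove [ljdqy,dsz] add [sppuk,cxhs] -> 13 lines: dof lpkd xvgd bxypa vshuv abv dmadw pxms rbfvj sppuk cxhs ocub nzqzl
Hunk 6: at line 9 remove [sppuk] add [fnwvw,pcsf] -> 14 lines: dof lpkd xvgd bxypa vshuv abv dmadw pxms rbfvj fnwvw pcsf cxhs ocub nzqzl
Hunk 7: at line 3 remove [vshuv,abv,dmadw] add [isll,cnnbn] -> 13 lines: dof lpkd xvgd bxypa isll cnnbn pxms rbfvj fnwvw pcsf cxhs ocub nzqzl
Final line 7: pxms

Answer: pxms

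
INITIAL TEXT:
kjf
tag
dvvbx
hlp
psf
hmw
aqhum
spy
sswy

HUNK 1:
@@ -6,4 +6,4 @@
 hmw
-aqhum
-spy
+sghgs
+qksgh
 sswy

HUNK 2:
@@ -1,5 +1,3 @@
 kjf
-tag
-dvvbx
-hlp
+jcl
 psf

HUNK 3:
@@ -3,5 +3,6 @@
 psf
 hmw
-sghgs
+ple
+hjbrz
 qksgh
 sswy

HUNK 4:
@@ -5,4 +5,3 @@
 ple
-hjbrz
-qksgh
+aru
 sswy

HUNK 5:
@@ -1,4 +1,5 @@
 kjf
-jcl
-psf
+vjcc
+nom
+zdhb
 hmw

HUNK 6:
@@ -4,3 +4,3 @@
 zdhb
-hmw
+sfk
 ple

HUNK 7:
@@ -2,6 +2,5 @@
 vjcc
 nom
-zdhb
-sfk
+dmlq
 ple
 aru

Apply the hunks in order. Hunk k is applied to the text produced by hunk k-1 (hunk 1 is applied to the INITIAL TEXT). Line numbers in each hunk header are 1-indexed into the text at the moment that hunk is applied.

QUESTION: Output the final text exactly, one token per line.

Answer: kjf
vjcc
nom
dmlq
ple
aru
sswy

Derivation:
Hunk 1: at line 6 remove [aqhum,spy] add [sghgs,qksgh] -> 9 lines: kjf tag dvvbx hlp psf hmw sghgs qksgh sswy
Hunk 2: at line 1 remove [tag,dvvbx,hlp] add [jcl] -> 7 lines: kjf jcl psf hmw sghgs qksgh sswy
Hunk 3: at line 3 remove [sghgs] add [ple,hjbrz] -> 8 lines: kjf jcl psf hmw ple hjbrz qksgh sswy
Hunk 4: at line 5 remove [hjbrz,qksgh] add [aru] -> 7 lines: kjf jcl psf hmw ple aru sswy
Hunk 5: at line 1 remove [jcl,psf] add [vjcc,nom,zdhb] -> 8 lines: kjf vjcc nom zdhb hmw ple aru sswy
Hunk 6: at line 4 remove [hmw] add [sfk] -> 8 lines: kjf vjcc nom zdhb sfk ple aru sswy
Hunk 7: at line 2 remove [zdhb,sfk] add [dmlq] -> 7 lines: kjf vjcc nom dmlq ple aru sswy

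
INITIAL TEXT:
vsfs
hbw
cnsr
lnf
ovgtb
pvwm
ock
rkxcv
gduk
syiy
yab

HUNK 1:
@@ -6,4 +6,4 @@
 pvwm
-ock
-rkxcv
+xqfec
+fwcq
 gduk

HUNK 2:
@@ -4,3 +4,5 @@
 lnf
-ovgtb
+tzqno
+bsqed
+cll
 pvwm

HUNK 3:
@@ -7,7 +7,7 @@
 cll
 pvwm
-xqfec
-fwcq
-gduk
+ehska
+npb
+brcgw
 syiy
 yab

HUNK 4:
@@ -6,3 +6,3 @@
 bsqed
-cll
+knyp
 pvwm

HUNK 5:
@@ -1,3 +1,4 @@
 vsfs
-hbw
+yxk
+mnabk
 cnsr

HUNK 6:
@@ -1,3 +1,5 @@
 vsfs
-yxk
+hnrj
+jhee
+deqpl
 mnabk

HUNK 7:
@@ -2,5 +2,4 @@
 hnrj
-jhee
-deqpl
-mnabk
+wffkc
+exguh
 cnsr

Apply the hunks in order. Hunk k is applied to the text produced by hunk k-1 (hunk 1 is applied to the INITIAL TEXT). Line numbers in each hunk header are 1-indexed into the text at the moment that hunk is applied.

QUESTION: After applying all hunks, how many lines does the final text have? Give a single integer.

Answer: 15

Derivation:
Hunk 1: at line 6 remove [ock,rkxcv] add [xqfec,fwcq] -> 11 lines: vsfs hbw cnsr lnf ovgtb pvwm xqfec fwcq gduk syiy yab
Hunk 2: at line 4 remove [ovgtb] add [tzqno,bsqed,cll] -> 13 lines: vsfs hbw cnsr lnf tzqno bsqed cll pvwm xqfec fwcq gduk syiy yab
Hunk 3: at line 7 remove [xqfec,fwcq,gduk] add [ehska,npb,brcgw] -> 13 lines: vsfs hbw cnsr lnf tzqno bsqed cll pvwm ehska npb brcgw syiy yab
Hunk 4: at line 6 remove [cll] add [knyp] -> 13 lines: vsfs hbw cnsr lnf tzqno bsqed knyp pvwm ehska npb brcgw syiy yab
Hunk 5: at line 1 remove [hbw] add [yxk,mnabk] -> 14 lines: vsfs yxk mnabk cnsr lnf tzqno bsqed knyp pvwm ehska npb brcgw syiy yab
Hunk 6: at line 1 remove [yxk] add [hnrj,jhee,deqpl] -> 16 lines: vsfs hnrj jhee deqpl mnabk cnsr lnf tzqno bsqed knyp pvwm ehska npb brcgw syiy yab
Hunk 7: at line 2 remove [jhee,deqpl,mnabk] add [wffkc,exguh] -> 15 lines: vsfs hnrj wffkc exguh cnsr lnf tzqno bsqed knyp pvwm ehska npb brcgw syiy yab
Final line count: 15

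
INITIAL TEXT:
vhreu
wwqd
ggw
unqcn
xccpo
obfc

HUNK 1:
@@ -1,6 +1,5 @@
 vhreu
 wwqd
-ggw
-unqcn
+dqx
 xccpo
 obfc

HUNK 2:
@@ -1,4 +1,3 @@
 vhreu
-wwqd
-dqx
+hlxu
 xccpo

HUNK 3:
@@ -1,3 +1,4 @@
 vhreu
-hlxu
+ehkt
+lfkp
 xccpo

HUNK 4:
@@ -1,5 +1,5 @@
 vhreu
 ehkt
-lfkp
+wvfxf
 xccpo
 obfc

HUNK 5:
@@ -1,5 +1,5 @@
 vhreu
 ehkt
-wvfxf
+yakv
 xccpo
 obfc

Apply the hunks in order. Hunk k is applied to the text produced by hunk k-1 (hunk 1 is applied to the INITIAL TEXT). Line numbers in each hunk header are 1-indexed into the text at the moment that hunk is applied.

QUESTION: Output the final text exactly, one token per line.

Hunk 1: at line 1 remove [ggw,unqcn] add [dqx] -> 5 lines: vhreu wwqd dqx xccpo obfc
Hunk 2: at line 1 remove [wwqd,dqx] add [hlxu] -> 4 lines: vhreu hlxu xccpo obfc
Hunk 3: at line 1 remove [hlxu] add [ehkt,lfkp] -> 5 lines: vhreu ehkt lfkp xccpo obfc
Hunk 4: at line 1 remove [lfkp] add [wvfxf] -> 5 lines: vhreu ehkt wvfxf xccpo obfc
Hunk 5: at line 1 remove [wvfxf] add [yakv] -> 5 lines: vhreu ehkt yakv xccpo obfc

Answer: vhreu
ehkt
yakv
xccpo
obfc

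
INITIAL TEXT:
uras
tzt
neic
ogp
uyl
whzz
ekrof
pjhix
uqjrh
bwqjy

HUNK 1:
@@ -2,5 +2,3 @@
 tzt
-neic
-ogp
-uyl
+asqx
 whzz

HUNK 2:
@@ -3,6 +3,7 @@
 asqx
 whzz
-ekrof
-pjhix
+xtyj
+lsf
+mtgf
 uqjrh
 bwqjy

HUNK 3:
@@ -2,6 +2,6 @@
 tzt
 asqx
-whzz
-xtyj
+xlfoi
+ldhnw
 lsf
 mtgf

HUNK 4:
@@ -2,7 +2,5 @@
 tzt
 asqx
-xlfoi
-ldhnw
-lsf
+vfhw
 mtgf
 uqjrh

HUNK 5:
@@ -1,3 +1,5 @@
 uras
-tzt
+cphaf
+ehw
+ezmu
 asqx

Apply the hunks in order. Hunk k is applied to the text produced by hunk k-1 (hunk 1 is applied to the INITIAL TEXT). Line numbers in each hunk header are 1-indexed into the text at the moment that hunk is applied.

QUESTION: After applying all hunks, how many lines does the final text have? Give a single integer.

Answer: 9

Derivation:
Hunk 1: at line 2 remove [neic,ogp,uyl] add [asqx] -> 8 lines: uras tzt asqx whzz ekrof pjhix uqjrh bwqjy
Hunk 2: at line 3 remove [ekrof,pjhix] add [xtyj,lsf,mtgf] -> 9 lines: uras tzt asqx whzz xtyj lsf mtgf uqjrh bwqjy
Hunk 3: at line 2 remove [whzz,xtyj] add [xlfoi,ldhnw] -> 9 lines: uras tzt asqx xlfoi ldhnw lsf mtgf uqjrh bwqjy
Hunk 4: at line 2 remove [xlfoi,ldhnw,lsf] add [vfhw] -> 7 lines: uras tzt asqx vfhw mtgf uqjrh bwqjy
Hunk 5: at line 1 remove [tzt] add [cphaf,ehw,ezmu] -> 9 lines: uras cphaf ehw ezmu asqx vfhw mtgf uqjrh bwqjy
Final line count: 9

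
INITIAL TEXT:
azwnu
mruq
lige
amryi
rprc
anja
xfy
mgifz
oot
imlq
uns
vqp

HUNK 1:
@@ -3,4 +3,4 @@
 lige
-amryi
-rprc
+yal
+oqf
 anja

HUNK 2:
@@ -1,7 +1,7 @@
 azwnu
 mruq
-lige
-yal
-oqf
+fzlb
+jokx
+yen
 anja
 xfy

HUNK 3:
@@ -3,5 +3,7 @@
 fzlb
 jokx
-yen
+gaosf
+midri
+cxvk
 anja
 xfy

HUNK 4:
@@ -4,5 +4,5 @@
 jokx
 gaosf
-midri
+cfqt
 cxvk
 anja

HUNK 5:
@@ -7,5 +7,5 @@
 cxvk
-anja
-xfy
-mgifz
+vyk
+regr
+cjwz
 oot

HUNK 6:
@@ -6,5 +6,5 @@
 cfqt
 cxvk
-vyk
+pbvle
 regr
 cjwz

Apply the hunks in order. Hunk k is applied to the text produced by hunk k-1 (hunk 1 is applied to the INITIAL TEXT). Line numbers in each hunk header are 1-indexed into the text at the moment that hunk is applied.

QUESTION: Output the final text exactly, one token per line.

Answer: azwnu
mruq
fzlb
jokx
gaosf
cfqt
cxvk
pbvle
regr
cjwz
oot
imlq
uns
vqp

Derivation:
Hunk 1: at line 3 remove [amryi,rprc] add [yal,oqf] -> 12 lines: azwnu mruq lige yal oqf anja xfy mgifz oot imlq uns vqp
Hunk 2: at line 1 remove [lige,yal,oqf] add [fzlb,jokx,yen] -> 12 lines: azwnu mruq fzlb jokx yen anja xfy mgifz oot imlq uns vqp
Hunk 3: at line 3 remove [yen] add [gaosf,midri,cxvk] -> 14 lines: azwnu mruq fzlb jokx gaosf midri cxvk anja xfy mgifz oot imlq uns vqp
Hunk 4: at line 4 remove [midri] add [cfqt] -> 14 lines: azwnu mruq fzlb jokx gaosf cfqt cxvk anja xfy mgifz oot imlq uns vqp
Hunk 5: at line 7 remove [anja,xfy,mgifz] add [vyk,regr,cjwz] -> 14 lines: azwnu mruq fzlb jokx gaosf cfqt cxvk vyk regr cjwz oot imlq uns vqp
Hunk 6: at line 6 remove [vyk] add [pbvle] -> 14 lines: azwnu mruq fzlb jokx gaosf cfqt cxvk pbvle regr cjwz oot imlq uns vqp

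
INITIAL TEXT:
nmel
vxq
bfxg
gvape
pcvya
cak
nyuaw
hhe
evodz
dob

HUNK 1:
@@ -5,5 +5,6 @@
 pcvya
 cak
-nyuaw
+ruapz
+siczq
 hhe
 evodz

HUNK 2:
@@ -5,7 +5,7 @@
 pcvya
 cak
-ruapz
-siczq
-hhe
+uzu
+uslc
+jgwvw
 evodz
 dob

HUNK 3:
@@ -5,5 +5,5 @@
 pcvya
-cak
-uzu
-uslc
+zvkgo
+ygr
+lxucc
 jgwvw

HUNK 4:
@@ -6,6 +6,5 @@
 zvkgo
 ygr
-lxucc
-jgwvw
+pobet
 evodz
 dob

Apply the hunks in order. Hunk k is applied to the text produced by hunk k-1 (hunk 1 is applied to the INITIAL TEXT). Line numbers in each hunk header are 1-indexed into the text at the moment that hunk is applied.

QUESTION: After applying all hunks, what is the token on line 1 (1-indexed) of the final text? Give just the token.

Answer: nmel

Derivation:
Hunk 1: at line 5 remove [nyuaw] add [ruapz,siczq] -> 11 lines: nmel vxq bfxg gvape pcvya cak ruapz siczq hhe evodz dob
Hunk 2: at line 5 remove [ruapz,siczq,hhe] add [uzu,uslc,jgwvw] -> 11 lines: nmel vxq bfxg gvape pcvya cak uzu uslc jgwvw evodz dob
Hunk 3: at line 5 remove [cak,uzu,uslc] add [zvkgo,ygr,lxucc] -> 11 lines: nmel vxq bfxg gvape pcvya zvkgo ygr lxucc jgwvw evodz dob
Hunk 4: at line 6 remove [lxucc,jgwvw] add [pobet] -> 10 lines: nmel vxq bfxg gvape pcvya zvkgo ygr pobet evodz dob
Final line 1: nmel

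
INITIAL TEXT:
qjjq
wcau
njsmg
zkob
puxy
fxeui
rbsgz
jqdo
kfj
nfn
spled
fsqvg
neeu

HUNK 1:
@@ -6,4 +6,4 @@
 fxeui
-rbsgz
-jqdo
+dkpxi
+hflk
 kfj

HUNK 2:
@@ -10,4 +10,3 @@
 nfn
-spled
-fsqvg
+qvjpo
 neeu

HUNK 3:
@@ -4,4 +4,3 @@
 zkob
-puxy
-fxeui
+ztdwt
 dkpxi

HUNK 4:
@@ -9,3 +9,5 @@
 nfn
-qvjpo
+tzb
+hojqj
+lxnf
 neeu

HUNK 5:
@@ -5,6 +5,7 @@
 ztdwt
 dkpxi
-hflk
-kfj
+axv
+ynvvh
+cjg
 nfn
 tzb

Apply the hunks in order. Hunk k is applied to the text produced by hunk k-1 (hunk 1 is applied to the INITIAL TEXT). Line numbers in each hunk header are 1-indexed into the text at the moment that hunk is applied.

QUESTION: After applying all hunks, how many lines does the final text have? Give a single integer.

Hunk 1: at line 6 remove [rbsgz,jqdo] add [dkpxi,hflk] -> 13 lines: qjjq wcau njsmg zkob puxy fxeui dkpxi hflk kfj nfn spled fsqvg neeu
Hunk 2: at line 10 remove [spled,fsqvg] add [qvjpo] -> 12 lines: qjjq wcau njsmg zkob puxy fxeui dkpxi hflk kfj nfn qvjpo neeu
Hunk 3: at line 4 remove [puxy,fxeui] add [ztdwt] -> 11 lines: qjjq wcau njsmg zkob ztdwt dkpxi hflk kfj nfn qvjpo neeu
Hunk 4: at line 9 remove [qvjpo] add [tzb,hojqj,lxnf] -> 13 lines: qjjq wcau njsmg zkob ztdwt dkpxi hflk kfj nfn tzb hojqj lxnf neeu
Hunk 5: at line 5 remove [hflk,kfj] add [axv,ynvvh,cjg] -> 14 lines: qjjq wcau njsmg zkob ztdwt dkpxi axv ynvvh cjg nfn tzb hojqj lxnf neeu
Final line count: 14

Answer: 14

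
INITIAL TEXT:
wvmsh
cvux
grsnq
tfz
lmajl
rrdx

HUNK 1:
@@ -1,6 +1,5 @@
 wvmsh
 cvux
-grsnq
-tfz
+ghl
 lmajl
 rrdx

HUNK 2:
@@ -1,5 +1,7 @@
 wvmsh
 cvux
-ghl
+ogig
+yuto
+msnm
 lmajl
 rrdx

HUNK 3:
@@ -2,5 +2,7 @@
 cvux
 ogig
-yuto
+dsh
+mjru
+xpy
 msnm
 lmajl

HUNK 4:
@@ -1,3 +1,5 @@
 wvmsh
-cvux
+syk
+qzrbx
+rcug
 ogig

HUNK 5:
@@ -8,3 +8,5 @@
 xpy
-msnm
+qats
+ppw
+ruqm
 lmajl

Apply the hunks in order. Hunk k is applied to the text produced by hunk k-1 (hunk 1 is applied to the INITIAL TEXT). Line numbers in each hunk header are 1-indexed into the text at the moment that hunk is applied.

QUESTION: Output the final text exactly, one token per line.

Hunk 1: at line 1 remove [grsnq,tfz] add [ghl] -> 5 lines: wvmsh cvux ghl lmajl rrdx
Hunk 2: at line 1 remove [ghl] add [ogig,yuto,msnm] -> 7 lines: wvmsh cvux ogig yuto msnm lmajl rrdx
Hunk 3: at line 2 remove [yuto] add [dsh,mjru,xpy] -> 9 lines: wvmsh cvux ogig dsh mjru xpy msnm lmajl rrdx
Hunk 4: at line 1 remove [cvux] add [syk,qzrbx,rcug] -> 11 lines: wvmsh syk qzrbx rcug ogig dsh mjru xpy msnm lmajl rrdx
Hunk 5: at line 8 remove [msnm] add [qats,ppw,ruqm] -> 13 lines: wvmsh syk qzrbx rcug ogig dsh mjru xpy qats ppw ruqm lmajl rrdx

Answer: wvmsh
syk
qzrbx
rcug
ogig
dsh
mjru
xpy
qats
ppw
ruqm
lmajl
rrdx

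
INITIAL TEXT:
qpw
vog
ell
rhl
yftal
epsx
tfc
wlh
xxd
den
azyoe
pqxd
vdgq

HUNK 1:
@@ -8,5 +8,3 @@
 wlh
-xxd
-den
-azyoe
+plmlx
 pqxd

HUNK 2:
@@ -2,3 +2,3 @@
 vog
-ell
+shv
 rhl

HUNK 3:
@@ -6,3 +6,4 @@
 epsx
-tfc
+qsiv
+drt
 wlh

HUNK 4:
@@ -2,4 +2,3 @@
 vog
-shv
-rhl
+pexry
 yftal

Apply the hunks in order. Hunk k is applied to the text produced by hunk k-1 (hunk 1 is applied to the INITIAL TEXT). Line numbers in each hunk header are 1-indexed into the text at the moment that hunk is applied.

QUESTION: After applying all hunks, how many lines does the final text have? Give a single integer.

Answer: 11

Derivation:
Hunk 1: at line 8 remove [xxd,den,azyoe] add [plmlx] -> 11 lines: qpw vog ell rhl yftal epsx tfc wlh plmlx pqxd vdgq
Hunk 2: at line 2 remove [ell] add [shv] -> 11 lines: qpw vog shv rhl yftal epsx tfc wlh plmlx pqxd vdgq
Hunk 3: at line 6 remove [tfc] add [qsiv,drt] -> 12 lines: qpw vog shv rhl yftal epsx qsiv drt wlh plmlx pqxd vdgq
Hunk 4: at line 2 remove [shv,rhl] add [pexry] -> 11 lines: qpw vog pexry yftal epsx qsiv drt wlh plmlx pqxd vdgq
Final line count: 11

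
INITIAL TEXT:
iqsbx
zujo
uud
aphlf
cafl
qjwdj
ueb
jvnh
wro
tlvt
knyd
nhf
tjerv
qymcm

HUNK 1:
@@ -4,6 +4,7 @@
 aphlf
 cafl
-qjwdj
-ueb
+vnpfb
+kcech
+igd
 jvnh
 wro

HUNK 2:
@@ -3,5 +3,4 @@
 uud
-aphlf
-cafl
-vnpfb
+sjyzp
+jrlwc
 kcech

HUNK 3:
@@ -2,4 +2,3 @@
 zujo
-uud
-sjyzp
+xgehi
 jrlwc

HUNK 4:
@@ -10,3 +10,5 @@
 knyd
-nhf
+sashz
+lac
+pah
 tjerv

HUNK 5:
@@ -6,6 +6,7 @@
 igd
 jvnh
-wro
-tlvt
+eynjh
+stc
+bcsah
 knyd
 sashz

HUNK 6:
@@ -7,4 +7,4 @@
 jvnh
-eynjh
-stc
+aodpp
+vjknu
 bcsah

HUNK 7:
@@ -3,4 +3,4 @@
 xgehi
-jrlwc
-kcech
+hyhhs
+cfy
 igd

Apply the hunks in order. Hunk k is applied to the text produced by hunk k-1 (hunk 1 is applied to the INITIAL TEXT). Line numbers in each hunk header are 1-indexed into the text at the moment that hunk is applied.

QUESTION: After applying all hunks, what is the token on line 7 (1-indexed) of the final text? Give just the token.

Hunk 1: at line 4 remove [qjwdj,ueb] add [vnpfb,kcech,igd] -> 15 lines: iqsbx zujo uud aphlf cafl vnpfb kcech igd jvnh wro tlvt knyd nhf tjerv qymcm
Hunk 2: at line 3 remove [aphlf,cafl,vnpfb] add [sjyzp,jrlwc] -> 14 lines: iqsbx zujo uud sjyzp jrlwc kcech igd jvnh wro tlvt knyd nhf tjerv qymcm
Hunk 3: at line 2 remove [uud,sjyzp] add [xgehi] -> 13 lines: iqsbx zujo xgehi jrlwc kcech igd jvnh wro tlvt knyd nhf tjerv qymcm
Hunk 4: at line 10 remove [nhf] add [sashz,lac,pah] -> 15 lines: iqsbx zujo xgehi jrlwc kcech igd jvnh wro tlvt knyd sashz lac pah tjerv qymcm
Hunk 5: at line 6 remove [wro,tlvt] add [eynjh,stc,bcsah] -> 16 lines: iqsbx zujo xgehi jrlwc kcech igd jvnh eynjh stc bcsah knyd sashz lac pah tjerv qymcm
Hunk 6: at line 7 remove [eynjh,stc] add [aodpp,vjknu] -> 16 lines: iqsbx zujo xgehi jrlwc kcech igd jvnh aodpp vjknu bcsah knyd sashz lac pah tjerv qymcm
Hunk 7: at line 3 remove [jrlwc,kcech] add [hyhhs,cfy] -> 16 lines: iqsbx zujo xgehi hyhhs cfy igd jvnh aodpp vjknu bcsah knyd sashz lac pah tjerv qymcm
Final line 7: jvnh

Answer: jvnh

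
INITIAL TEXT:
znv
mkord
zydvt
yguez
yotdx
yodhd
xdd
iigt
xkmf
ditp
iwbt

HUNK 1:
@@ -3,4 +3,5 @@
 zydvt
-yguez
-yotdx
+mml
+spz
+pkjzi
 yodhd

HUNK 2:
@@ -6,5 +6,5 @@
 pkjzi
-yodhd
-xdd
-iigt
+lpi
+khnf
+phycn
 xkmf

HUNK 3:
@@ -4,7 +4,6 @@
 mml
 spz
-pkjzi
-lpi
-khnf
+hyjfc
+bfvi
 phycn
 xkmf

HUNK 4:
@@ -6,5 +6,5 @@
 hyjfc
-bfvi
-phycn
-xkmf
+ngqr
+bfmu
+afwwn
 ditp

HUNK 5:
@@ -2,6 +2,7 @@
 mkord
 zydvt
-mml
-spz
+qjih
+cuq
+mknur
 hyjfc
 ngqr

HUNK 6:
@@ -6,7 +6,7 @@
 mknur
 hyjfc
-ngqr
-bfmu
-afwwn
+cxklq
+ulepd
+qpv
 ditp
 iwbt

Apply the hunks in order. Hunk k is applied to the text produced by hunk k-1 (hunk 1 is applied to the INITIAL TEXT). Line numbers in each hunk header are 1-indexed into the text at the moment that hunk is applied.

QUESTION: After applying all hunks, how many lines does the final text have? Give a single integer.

Answer: 12

Derivation:
Hunk 1: at line 3 remove [yguez,yotdx] add [mml,spz,pkjzi] -> 12 lines: znv mkord zydvt mml spz pkjzi yodhd xdd iigt xkmf ditp iwbt
Hunk 2: at line 6 remove [yodhd,xdd,iigt] add [lpi,khnf,phycn] -> 12 lines: znv mkord zydvt mml spz pkjzi lpi khnf phycn xkmf ditp iwbt
Hunk 3: at line 4 remove [pkjzi,lpi,khnf] add [hyjfc,bfvi] -> 11 lines: znv mkord zydvt mml spz hyjfc bfvi phycn xkmf ditp iwbt
Hunk 4: at line 6 remove [bfvi,phycn,xkmf] add [ngqr,bfmu,afwwn] -> 11 lines: znv mkord zydvt mml spz hyjfc ngqr bfmu afwwn ditp iwbt
Hunk 5: at line 2 remove [mml,spz] add [qjih,cuq,mknur] -> 12 lines: znv mkord zydvt qjih cuq mknur hyjfc ngqr bfmu afwwn ditp iwbt
Hunk 6: at line 6 remove [ngqr,bfmu,afwwn] add [cxklq,ulepd,qpv] -> 12 lines: znv mkord zydvt qjih cuq mknur hyjfc cxklq ulepd qpv ditp iwbt
Final line count: 12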